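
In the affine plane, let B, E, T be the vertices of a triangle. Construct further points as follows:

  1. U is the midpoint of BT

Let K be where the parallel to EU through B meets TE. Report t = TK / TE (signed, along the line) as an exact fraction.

Choose coordinates B = (0, 0), E = (1, 0), T = (0, 1).
1. U is the midpoint of BT ⇒ U = (0, 1/2)
through B parallel to EU: direction (-1, 1/2); meets TE at K = (2, -1)
K = T + t·(E−T) with t = 2

t = 2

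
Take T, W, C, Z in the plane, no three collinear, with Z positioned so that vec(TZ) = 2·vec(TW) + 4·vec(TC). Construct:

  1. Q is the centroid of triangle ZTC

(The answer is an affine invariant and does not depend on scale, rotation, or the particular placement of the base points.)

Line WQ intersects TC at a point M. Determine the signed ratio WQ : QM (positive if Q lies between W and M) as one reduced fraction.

WQ:QM = 1/2

Work in coordinates with T = (0, 0), W = (1, 0), C = (0, 1), Z = (2, 4).
1. Q is the centroid of triangle ZTC ⇒ Q = (2/3, 5/3)
line WQ meets TC at M = (0, 5)
Q = W + t·(M−W) with t = 1/3, so WQ:QM = 1/3:2/3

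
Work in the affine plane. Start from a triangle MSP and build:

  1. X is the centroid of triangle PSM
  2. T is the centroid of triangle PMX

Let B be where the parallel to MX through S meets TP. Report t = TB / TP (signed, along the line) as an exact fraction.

Assign M = (0, 0), S = (1, 0), P = (0, 1) — the answer is frame-independent, so this choice is without loss of generality.
1. X is the centroid of triangle PSM ⇒ X = (1/3, 1/3)
2. T is the centroid of triangle PMX ⇒ T = (1/9, 4/9)
through S parallel to MX: direction (1/3, 1/3); meets TP at B = (1/3, -2/3)
B = T + t·(P−T) with t = -2

t = -2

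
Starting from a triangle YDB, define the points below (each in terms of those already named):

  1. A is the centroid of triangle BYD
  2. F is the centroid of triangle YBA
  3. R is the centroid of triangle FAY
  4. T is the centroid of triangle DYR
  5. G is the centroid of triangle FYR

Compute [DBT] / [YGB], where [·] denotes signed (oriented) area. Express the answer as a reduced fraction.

Set Y = (0, 0), D = (1, 0), B = (0, 1); any affine frame gives the same invariant.
1. A is the centroid of triangle BYD ⇒ A = (1/3, 1/3)
2. F is the centroid of triangle YBA ⇒ F = (1/9, 4/9)
3. R is the centroid of triangle FAY ⇒ R = (4/27, 7/27)
4. T is the centroid of triangle DYR ⇒ T = (31/81, 7/81)
5. G is the centroid of triangle FYR ⇒ G = (7/81, 19/81)
2·[DBT] = 43/81, 2·[YGB] = 7/81
[DBT]:[YGB] = 43/81:7/81 = 43/7

[DBT]:[YGB] = 43/7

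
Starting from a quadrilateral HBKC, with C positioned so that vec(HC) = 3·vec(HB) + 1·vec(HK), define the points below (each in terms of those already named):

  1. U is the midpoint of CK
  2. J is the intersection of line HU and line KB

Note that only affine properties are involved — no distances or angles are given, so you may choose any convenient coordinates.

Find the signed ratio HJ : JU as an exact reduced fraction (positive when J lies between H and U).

Set H = (0, 0), B = (1, 0), K = (0, 1), C = (3, 1); any affine frame gives the same invariant.
1. U is the midpoint of CK ⇒ U = (3/2, 1)
2. J is the intersection of line HU and line KB ⇒ J = (3/5, 2/5)
J = H + t·(U−H) with t = 2/5, so HJ:JU = t:(1−t) = 2/5:3/5

HJ:JU = 2/3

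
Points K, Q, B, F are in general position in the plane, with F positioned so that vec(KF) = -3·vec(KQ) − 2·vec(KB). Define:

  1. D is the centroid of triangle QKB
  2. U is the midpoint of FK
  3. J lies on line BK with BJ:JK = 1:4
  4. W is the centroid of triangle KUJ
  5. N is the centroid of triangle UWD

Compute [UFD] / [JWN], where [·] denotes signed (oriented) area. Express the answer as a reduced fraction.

Assign K = (0, 0), Q = (1, 0), B = (0, 1), F = (-3, -2) — the answer is frame-independent, so this choice is without loss of generality.
1. D is the centroid of triangle QKB ⇒ D = (1/3, 1/3)
2. U is the midpoint of FK ⇒ U = (-3/2, -1)
3. J lies on line BK with BJ:JK = 1:4 ⇒ J = (0, 4/5)
4. W is the centroid of triangle KUJ ⇒ W = (-1/2, -1/15)
5. N is the centroid of triangle UWD ⇒ N = (-5/9, -11/45)
2·[UFD] = -1/6, 2·[JWN] = 11/270
[UFD]:[JWN] = -1/6:11/270 = -45/11

[UFD]:[JWN] = -45/11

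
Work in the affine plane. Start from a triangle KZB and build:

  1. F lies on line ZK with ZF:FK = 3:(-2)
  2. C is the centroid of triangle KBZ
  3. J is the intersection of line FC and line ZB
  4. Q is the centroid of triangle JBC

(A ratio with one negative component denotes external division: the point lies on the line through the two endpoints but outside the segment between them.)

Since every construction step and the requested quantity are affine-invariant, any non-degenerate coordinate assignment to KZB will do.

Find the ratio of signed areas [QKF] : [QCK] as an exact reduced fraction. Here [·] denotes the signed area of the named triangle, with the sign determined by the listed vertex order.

[QKF]:[QCK] = 41/3

Set K = (0, 0), Z = (1, 0), B = (0, 1); any affine frame gives the same invariant.
1. F lies on line ZK with ZF:FK = 3:(-2) ⇒ F = (-2, 0)
2. C is the centroid of triangle KBZ ⇒ C = (1/3, 1/3)
3. J is the intersection of line FC and line ZB ⇒ J = (5/8, 3/8)
4. Q is the centroid of triangle JBC ⇒ Q = (23/72, 41/72)
2·[QKF] = -41/36, 2·[QCK] = -1/12
[QKF]:[QCK] = -41/36:-1/12 = 41/3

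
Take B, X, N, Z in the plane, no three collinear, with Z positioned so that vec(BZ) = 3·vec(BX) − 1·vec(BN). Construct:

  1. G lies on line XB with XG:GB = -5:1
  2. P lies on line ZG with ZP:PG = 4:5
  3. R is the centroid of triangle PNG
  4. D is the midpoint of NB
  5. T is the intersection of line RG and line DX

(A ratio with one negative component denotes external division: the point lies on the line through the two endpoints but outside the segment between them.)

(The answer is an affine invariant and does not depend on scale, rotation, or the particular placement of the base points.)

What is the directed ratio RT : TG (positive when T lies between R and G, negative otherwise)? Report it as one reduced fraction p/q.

RT:TG = -29/135

Work in coordinates with B = (0, 0), X = (1, 0), N = (0, 1), Z = (3, -1).
1. G lies on line XB with XG:GB = -5:1 ⇒ G = (-1/4, 0)
2. P lies on line ZG with ZP:PG = 4:5 ⇒ P = (14/9, -5/9)
3. R is the centroid of triangle PNG ⇒ R = (47/108, 4/27)
4. D is the midpoint of NB ⇒ D = (0, 1/2)
5. T is the intersection of line RG and line DX ⇒ T = (33/53, 10/53)
T = R + t·(G−R) with t = -29/106, so RT:TG = t:(1−t) = -29/106:135/106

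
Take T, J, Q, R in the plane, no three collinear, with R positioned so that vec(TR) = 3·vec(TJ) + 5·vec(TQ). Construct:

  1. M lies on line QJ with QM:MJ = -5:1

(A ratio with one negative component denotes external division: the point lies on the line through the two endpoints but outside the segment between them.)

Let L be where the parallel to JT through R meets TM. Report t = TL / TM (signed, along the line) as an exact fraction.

t = -20

Choose coordinates T = (0, 0), J = (1, 0), Q = (0, 1), R = (3, 5).
1. M lies on line QJ with QM:MJ = -5:1 ⇒ M = (5/4, -1/4)
through R parallel to JT: direction (-1, 0); meets TM at L = (-25, 5)
L = T + t·(M−T) with t = -20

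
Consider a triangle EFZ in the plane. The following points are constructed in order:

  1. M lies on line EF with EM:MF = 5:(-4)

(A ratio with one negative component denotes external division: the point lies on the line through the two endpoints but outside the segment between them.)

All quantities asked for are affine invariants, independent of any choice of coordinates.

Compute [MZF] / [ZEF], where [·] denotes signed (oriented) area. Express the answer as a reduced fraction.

Choose coordinates E = (0, 0), F = (1, 0), Z = (0, 1).
1. M lies on line EF with EM:MF = 5:(-4) ⇒ M = (5, 0)
2·[MZF] = 4, 2·[ZEF] = 1
[MZF]:[ZEF] = 4:1 = 4

[MZF]:[ZEF] = 4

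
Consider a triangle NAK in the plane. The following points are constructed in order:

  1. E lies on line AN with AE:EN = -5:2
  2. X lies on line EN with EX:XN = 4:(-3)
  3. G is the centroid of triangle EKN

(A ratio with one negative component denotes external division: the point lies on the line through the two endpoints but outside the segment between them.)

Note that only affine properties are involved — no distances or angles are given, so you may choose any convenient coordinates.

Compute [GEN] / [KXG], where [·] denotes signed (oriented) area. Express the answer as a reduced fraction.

Set N = (0, 0), A = (1, 0), K = (0, 1); any affine frame gives the same invariant.
1. E lies on line AN with AE:EN = -5:2 ⇒ E = (-2/3, 0)
2. X lies on line EN with EX:XN = 4:(-3) ⇒ X = (2, 0)
3. G is the centroid of triangle EKN ⇒ G = (-2/9, 1/3)
2·[GEN] = 2/9, 2·[KXG] = -14/9
[GEN]:[KXG] = 2/9:-14/9 = -1/7

[GEN]:[KXG] = -1/7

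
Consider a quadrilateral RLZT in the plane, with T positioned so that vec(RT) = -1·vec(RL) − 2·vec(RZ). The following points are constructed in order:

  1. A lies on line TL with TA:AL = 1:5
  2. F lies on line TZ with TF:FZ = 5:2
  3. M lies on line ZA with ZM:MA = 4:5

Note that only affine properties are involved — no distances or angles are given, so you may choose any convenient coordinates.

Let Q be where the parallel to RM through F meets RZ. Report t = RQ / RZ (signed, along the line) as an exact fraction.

Assign R = (0, 0), L = (1, 0), Z = (0, 1), T = (-1, -2) — the answer is frame-independent, so this choice is without loss of generality.
1. A lies on line TL with TA:AL = 1:5 ⇒ A = (-2/3, -5/3)
2. F lies on line TZ with TF:FZ = 5:2 ⇒ F = (-2/7, 1/7)
3. M lies on line ZA with ZM:MA = 4:5 ⇒ M = (-8/27, -5/27)
through F parallel to RM: direction (-8/27, -5/27); meets RZ at Q = (0, 9/28)
Q = R + t·(Z−R) with t = 9/28

t = 9/28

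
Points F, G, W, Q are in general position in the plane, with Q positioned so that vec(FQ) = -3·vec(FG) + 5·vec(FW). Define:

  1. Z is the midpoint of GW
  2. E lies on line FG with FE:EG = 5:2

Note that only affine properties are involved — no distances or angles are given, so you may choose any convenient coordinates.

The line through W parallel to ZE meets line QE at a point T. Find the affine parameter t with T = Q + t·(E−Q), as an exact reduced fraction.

Assign F = (0, 0), G = (1, 0), W = (0, 1), Q = (-3, 5) — the answer is frame-independent, so this choice is without loss of generality.
1. Z is the midpoint of GW ⇒ Z = (1/2, 1/2)
2. E lies on line FG with FE:EG = 5:2 ⇒ E = (5/7, 0)
through W parallel to ZE: direction (3/14, -1/2); meets QE at T = (3/77, 10/11)
T = Q + t·(E−Q) with t = 9/11

t = 9/11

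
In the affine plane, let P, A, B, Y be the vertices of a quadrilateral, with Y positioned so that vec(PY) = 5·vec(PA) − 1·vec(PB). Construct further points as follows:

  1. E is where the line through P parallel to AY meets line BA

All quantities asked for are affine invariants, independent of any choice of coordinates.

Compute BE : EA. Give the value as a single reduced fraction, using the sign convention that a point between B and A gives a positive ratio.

Choose coordinates P = (0, 0), A = (1, 0), B = (0, 1), Y = (5, -1).
1. E is where the line through P parallel to AY meets line BA ⇒ E = (4/3, -1/3)
E = B + t·(A−B) with t = 4/3, so BE:EA = t:(1−t) = 4/3:-1/3

BE:EA = -4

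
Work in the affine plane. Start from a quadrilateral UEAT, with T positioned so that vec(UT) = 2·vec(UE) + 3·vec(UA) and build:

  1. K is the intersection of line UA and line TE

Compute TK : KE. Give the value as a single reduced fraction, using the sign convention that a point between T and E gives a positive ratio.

Work in coordinates with U = (0, 0), E = (1, 0), A = (0, 1), T = (2, 3).
1. K is the intersection of line UA and line TE ⇒ K = (0, -3)
K = T + t·(E−T) with t = 2, so TK:KE = t:(1−t) = 2:-1

TK:KE = -2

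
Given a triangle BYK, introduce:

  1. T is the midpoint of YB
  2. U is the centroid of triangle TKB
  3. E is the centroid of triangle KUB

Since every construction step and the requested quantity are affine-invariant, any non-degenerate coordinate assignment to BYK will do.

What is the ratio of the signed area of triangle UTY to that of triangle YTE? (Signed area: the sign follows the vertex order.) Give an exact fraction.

Set B = (0, 0), Y = (1, 0), K = (0, 1); any affine frame gives the same invariant.
1. T is the midpoint of YB ⇒ T = (1/2, 0)
2. U is the centroid of triangle TKB ⇒ U = (1/6, 1/3)
3. E is the centroid of triangle KUB ⇒ E = (1/18, 4/9)
2·[UTY] = 1/6, 2·[YTE] = -2/9
[UTY]:[YTE] = 1/6:-2/9 = -3/4

[UTY]:[YTE] = -3/4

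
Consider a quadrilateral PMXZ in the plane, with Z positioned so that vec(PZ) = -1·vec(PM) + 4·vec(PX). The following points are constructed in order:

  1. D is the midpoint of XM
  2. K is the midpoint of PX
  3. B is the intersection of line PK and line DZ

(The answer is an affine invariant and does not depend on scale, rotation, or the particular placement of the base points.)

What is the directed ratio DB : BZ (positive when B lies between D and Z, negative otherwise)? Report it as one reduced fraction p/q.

DB:BZ = 1/2

Set P = (0, 0), M = (1, 0), X = (0, 1), Z = (-1, 4); any affine frame gives the same invariant.
1. D is the midpoint of XM ⇒ D = (1/2, 1/2)
2. K is the midpoint of PX ⇒ K = (0, 1/2)
3. B is the intersection of line PK and line DZ ⇒ B = (0, 5/3)
B = D + t·(Z−D) with t = 1/3, so DB:BZ = t:(1−t) = 1/3:2/3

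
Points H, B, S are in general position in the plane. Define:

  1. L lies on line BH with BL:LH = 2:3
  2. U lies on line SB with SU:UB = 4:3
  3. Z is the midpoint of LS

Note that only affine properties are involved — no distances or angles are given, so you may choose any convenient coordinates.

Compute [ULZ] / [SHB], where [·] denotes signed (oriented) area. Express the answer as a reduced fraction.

[ULZ]:[SHB] = -4/35

Assign H = (0, 0), B = (1, 0), S = (0, 1) — the answer is frame-independent, so this choice is without loss of generality.
1. L lies on line BH with BL:LH = 2:3 ⇒ L = (3/5, 0)
2. U lies on line SB with SU:UB = 4:3 ⇒ U = (4/7, 3/7)
3. Z is the midpoint of LS ⇒ Z = (3/10, 1/2)
2·[ULZ] = -4/35, 2·[SHB] = 1
[ULZ]:[SHB] = -4/35:1 = -4/35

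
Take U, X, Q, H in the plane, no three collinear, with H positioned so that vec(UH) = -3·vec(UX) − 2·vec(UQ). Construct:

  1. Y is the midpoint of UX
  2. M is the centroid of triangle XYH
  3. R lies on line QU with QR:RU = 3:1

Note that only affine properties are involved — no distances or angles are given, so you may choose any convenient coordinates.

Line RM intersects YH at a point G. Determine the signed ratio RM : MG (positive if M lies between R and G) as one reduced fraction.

Assign U = (0, 0), X = (1, 0), Q = (0, 1), H = (-3, -2) — the answer is frame-independent, so this choice is without loss of generality.
1. Y is the midpoint of UX ⇒ Y = (1/2, 0)
2. M is the centroid of triangle XYH ⇒ M = (-1/2, -2/3)
3. R lies on line QU with QR:RU = 3:1 ⇒ R = (0, 1/4)
line RM meets YH at G = (-45/106, -28/53)
M = R + t·(G−R) with t = 53/45, so RM:MG = 53/45:-8/45

RM:MG = -53/8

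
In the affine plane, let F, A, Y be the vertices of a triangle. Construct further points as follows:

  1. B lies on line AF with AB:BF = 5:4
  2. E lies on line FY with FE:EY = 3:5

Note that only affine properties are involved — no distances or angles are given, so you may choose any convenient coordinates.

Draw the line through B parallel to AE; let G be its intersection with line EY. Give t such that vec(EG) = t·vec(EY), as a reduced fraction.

t = -1/3

Assign F = (0, 0), A = (1, 0), Y = (0, 1) — the answer is frame-independent, so this choice is without loss of generality.
1. B lies on line AF with AB:BF = 5:4 ⇒ B = (4/9, 0)
2. E lies on line FY with FE:EY = 3:5 ⇒ E = (0, 3/8)
through B parallel to AE: direction (-1, 3/8); meets EY at G = (0, 1/6)
G = E + t·(Y−E) with t = -1/3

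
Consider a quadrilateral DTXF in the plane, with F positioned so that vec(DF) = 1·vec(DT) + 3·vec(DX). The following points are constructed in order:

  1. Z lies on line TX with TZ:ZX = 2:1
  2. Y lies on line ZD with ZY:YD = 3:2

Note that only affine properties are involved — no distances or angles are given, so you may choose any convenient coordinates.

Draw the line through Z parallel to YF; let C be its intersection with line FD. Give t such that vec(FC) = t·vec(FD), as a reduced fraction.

Set D = (0, 0), T = (1, 0), X = (0, 1), F = (1, 3); any affine frame gives the same invariant.
1. Z lies on line TX with TZ:ZX = 2:1 ⇒ Z = (1/3, 2/3)
2. Y lies on line ZD with ZY:YD = 3:2 ⇒ Y = (2/15, 4/15)
through Z parallel to YF: direction (13/15, 41/15); meets FD at C = (5/2, 15/2)
C = F + t·(D−F) with t = -3/2

t = -3/2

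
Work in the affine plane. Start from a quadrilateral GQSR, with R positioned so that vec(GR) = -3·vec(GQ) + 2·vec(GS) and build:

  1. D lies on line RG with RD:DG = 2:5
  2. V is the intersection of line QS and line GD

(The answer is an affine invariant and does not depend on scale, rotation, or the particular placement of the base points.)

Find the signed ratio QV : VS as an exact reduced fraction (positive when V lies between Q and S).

QV:VS = -2/3

Choose coordinates G = (0, 0), Q = (1, 0), S = (0, 1), R = (-3, 2).
1. D lies on line RG with RD:DG = 2:5 ⇒ D = (-15/7, 10/7)
2. V is the intersection of line QS and line GD ⇒ V = (3, -2)
V = Q + t·(S−Q) with t = -2, so QV:VS = t:(1−t) = -2:3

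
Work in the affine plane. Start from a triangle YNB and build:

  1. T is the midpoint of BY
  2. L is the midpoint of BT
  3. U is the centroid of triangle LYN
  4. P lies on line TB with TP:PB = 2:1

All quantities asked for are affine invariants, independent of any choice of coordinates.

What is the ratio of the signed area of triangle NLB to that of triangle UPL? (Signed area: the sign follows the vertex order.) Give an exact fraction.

Choose coordinates Y = (0, 0), N = (1, 0), B = (0, 1).
1. T is the midpoint of BY ⇒ T = (0, 1/2)
2. L is the midpoint of BT ⇒ L = (0, 3/4)
3. U is the centroid of triangle LYN ⇒ U = (1/3, 1/4)
4. P lies on line TB with TP:PB = 2:1 ⇒ P = (0, 5/6)
2·[NLB] = -1/4, 2·[UPL] = 1/36
[NLB]:[UPL] = -1/4:1/36 = -9

[NLB]:[UPL] = -9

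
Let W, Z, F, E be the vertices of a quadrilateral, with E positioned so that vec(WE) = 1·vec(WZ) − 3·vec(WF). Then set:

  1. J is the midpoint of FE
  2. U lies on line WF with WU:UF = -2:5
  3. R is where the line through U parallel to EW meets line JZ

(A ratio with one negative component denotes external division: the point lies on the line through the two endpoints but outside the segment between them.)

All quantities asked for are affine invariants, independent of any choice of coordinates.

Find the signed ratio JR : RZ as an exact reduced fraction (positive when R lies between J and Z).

Set W = (0, 0), Z = (1, 0), F = (0, 1), E = (1, -3); any affine frame gives the same invariant.
1. J is the midpoint of FE ⇒ J = (1/2, -1)
2. U lies on line WF with WU:UF = -2:5 ⇒ U = (0, -2/3)
3. R is where the line through U parallel to EW meets line JZ ⇒ R = (4/15, -22/15)
R = J + t·(Z−J) with t = -7/15, so JR:RZ = t:(1−t) = -7/15:22/15

JR:RZ = -7/22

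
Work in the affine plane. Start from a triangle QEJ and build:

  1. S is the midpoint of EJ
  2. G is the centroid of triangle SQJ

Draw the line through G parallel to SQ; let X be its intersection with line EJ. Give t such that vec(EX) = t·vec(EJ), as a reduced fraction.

t = 2/3

Assign Q = (0, 0), E = (1, 0), J = (0, 1) — the answer is frame-independent, so this choice is without loss of generality.
1. S is the midpoint of EJ ⇒ S = (1/2, 1/2)
2. G is the centroid of triangle SQJ ⇒ G = (1/6, 1/2)
through G parallel to SQ: direction (-1/2, -1/2); meets EJ at X = (1/3, 2/3)
X = E + t·(J−E) with t = 2/3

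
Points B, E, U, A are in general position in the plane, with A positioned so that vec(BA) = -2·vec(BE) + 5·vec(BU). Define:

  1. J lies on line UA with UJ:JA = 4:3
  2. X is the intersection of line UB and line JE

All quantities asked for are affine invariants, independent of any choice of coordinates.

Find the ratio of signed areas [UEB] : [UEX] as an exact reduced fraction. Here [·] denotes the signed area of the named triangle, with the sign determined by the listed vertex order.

[UEB]:[UEX] = -15/8

Assign B = (0, 0), E = (1, 0), U = (0, 1), A = (-2, 5) — the answer is frame-independent, so this choice is without loss of generality.
1. J lies on line UA with UJ:JA = 4:3 ⇒ J = (-8/7, 23/7)
2. X is the intersection of line UB and line JE ⇒ X = (0, 23/15)
2·[UEB] = -1, 2·[UEX] = 8/15
[UEB]:[UEX] = -1:8/15 = -15/8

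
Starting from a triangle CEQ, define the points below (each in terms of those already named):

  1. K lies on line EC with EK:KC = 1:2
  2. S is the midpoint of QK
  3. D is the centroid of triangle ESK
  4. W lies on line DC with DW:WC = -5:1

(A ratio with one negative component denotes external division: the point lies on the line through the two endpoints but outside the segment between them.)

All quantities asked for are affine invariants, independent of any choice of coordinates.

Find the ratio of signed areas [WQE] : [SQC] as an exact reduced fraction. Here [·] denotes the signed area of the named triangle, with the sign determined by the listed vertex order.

Choose coordinates C = (0, 0), E = (1, 0), Q = (0, 1).
1. K lies on line EC with EK:KC = 1:2 ⇒ K = (2/3, 0)
2. S is the midpoint of QK ⇒ S = (1/3, 1/2)
3. D is the centroid of triangle ESK ⇒ D = (2/3, 1/6)
4. W lies on line DC with DW:WC = -5:1 ⇒ W = (-1/6, -1/24)
2·[WQE] = -29/24, 2·[SQC] = 1/3
[WQE]:[SQC] = -29/24:1/3 = -29/8

[WQE]:[SQC] = -29/8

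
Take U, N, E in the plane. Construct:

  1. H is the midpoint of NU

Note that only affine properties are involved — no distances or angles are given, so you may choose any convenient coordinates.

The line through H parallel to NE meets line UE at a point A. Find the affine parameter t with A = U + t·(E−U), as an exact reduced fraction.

Choose coordinates U = (0, 0), N = (1, 0), E = (0, 1).
1. H is the midpoint of NU ⇒ H = (1/2, 0)
through H parallel to NE: direction (-1, 1); meets UE at A = (0, 1/2)
A = U + t·(E−U) with t = 1/2

t = 1/2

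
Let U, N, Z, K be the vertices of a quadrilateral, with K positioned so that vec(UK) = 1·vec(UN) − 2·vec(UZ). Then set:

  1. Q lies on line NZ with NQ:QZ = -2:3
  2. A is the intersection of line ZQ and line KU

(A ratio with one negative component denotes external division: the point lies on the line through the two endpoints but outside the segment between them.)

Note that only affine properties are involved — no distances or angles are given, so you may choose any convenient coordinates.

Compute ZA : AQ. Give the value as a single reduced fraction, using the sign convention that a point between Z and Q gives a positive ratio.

Set U = (0, 0), N = (1, 0), Z = (0, 1), K = (1, -2); any affine frame gives the same invariant.
1. Q lies on line NZ with NQ:QZ = -2:3 ⇒ Q = (3, -2)
2. A is the intersection of line ZQ and line KU ⇒ A = (-1, 2)
A = Z + t·(Q−Z) with t = -1/3, so ZA:AQ = t:(1−t) = -1/3:4/3

ZA:AQ = -1/4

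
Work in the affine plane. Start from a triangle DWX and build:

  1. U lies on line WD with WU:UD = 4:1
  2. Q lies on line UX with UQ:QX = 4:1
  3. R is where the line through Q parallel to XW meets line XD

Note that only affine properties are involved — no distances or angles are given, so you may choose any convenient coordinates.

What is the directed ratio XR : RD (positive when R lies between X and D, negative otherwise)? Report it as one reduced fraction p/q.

XR:RD = 4/21

Choose coordinates D = (0, 0), W = (1, 0), X = (0, 1).
1. U lies on line WD with WU:UD = 4:1 ⇒ U = (1/5, 0)
2. Q lies on line UX with UQ:QX = 4:1 ⇒ Q = (1/25, 4/5)
3. R is where the line through Q parallel to XW meets line XD ⇒ R = (0, 21/25)
R = X + t·(D−X) with t = 4/25, so XR:RD = t:(1−t) = 4/25:21/25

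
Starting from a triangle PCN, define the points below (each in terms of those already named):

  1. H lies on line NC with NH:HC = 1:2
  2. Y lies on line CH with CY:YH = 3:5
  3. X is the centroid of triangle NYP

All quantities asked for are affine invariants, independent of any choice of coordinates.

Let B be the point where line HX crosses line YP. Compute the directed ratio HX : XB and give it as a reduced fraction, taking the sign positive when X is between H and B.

Assign P = (0, 0), C = (1, 0), N = (0, 1) — the answer is frame-independent, so this choice is without loss of generality.
1. H lies on line NC with NH:HC = 1:2 ⇒ H = (1/3, 2/3)
2. Y lies on line CH with CY:YH = 3:5 ⇒ Y = (3/4, 1/4)
3. X is the centroid of triangle NYP ⇒ X = (1/4, 5/12)
line HX meets YP at B = (1/8, 1/24)
X = H + t·(B−H) with t = 2/5, so HX:XB = 2/5:3/5

HX:XB = 2/3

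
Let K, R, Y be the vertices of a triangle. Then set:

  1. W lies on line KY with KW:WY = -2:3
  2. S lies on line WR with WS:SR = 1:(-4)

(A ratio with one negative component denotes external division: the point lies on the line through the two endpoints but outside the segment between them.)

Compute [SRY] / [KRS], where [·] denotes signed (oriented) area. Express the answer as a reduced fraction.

[SRY]:[KRS] = -3/2

Work in coordinates with K = (0, 0), R = (1, 0), Y = (0, 1).
1. W lies on line KY with KW:WY = -2:3 ⇒ W = (0, -2)
2. S lies on line WR with WS:SR = 1:(-4) ⇒ S = (-1/3, -8/3)
2·[SRY] = 4, 2·[KRS] = -8/3
[SRY]:[KRS] = 4:-8/3 = -3/2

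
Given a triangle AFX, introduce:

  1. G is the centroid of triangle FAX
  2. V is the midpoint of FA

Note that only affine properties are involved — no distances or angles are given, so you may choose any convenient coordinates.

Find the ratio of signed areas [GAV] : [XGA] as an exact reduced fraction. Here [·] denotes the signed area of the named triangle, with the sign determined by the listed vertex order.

Choose coordinates A = (0, 0), F = (1, 0), X = (0, 1).
1. G is the centroid of triangle FAX ⇒ G = (1/3, 1/3)
2. V is the midpoint of FA ⇒ V = (1/2, 0)
2·[GAV] = 1/6, 2·[XGA] = -1/3
[GAV]:[XGA] = 1/6:-1/3 = -1/2

[GAV]:[XGA] = -1/2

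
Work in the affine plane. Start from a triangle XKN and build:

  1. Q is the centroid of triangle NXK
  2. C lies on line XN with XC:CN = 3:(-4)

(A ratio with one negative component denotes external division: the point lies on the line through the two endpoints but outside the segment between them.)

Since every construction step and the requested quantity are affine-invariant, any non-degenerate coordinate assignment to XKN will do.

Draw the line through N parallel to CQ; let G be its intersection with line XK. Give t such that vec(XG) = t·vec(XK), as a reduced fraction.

Set X = (0, 0), K = (1, 0), N = (0, 1); any affine frame gives the same invariant.
1. Q is the centroid of triangle NXK ⇒ Q = (1/3, 1/3)
2. C lies on line XN with XC:CN = 3:(-4) ⇒ C = (0, -3)
through N parallel to CQ: direction (1/3, 10/3); meets XK at G = (-1/10, 0)
G = X + t·(K−X) with t = -1/10

t = -1/10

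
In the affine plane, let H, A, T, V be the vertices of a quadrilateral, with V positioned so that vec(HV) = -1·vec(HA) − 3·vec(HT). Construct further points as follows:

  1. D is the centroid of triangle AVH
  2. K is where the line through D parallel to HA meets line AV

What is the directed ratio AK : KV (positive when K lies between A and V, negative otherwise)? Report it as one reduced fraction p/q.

AK:KV = 1/2

Assign H = (0, 0), A = (1, 0), T = (0, 1), V = (-1, -3) — the answer is frame-independent, so this choice is without loss of generality.
1. D is the centroid of triangle AVH ⇒ D = (0, -1)
2. K is where the line through D parallel to HA meets line AV ⇒ K = (1/3, -1)
K = A + t·(V−A) with t = 1/3, so AK:KV = t:(1−t) = 1/3:2/3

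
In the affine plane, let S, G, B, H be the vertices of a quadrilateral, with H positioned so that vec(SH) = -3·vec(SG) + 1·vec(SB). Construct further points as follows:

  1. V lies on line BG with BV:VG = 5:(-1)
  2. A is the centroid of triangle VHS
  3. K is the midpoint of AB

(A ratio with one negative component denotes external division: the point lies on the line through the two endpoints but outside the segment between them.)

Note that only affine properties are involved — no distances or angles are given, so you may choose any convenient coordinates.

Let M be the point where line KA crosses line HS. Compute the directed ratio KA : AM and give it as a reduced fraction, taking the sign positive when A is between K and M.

Work in coordinates with S = (0, 0), G = (1, 0), B = (0, 1), H = (-3, 1).
1. V lies on line BG with BV:VG = 5:(-1) ⇒ V = (5/4, -1/4)
2. A is the centroid of triangle VHS ⇒ A = (-7/12, 1/4)
3. K is the midpoint of AB ⇒ K = (-7/24, 5/8)
line KA meets HS at M = (-21/34, 7/34)
A = K + t·(M−K) with t = 17/19, so KA:AM = 17/19:2/19

KA:AM = 17/2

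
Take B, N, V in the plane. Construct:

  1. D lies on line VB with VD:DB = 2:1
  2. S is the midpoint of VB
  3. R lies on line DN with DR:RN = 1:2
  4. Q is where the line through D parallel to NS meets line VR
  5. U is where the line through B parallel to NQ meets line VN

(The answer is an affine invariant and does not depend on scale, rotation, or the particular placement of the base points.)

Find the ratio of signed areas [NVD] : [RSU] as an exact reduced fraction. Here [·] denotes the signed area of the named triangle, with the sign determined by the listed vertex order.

Choose coordinates B = (0, 0), N = (1, 0), V = (0, 1).
1. D lies on line VB with VD:DB = 2:1 ⇒ D = (0, 1/3)
2. S is the midpoint of VB ⇒ S = (0, 1/2)
3. R lies on line DN with DR:RN = 1:2 ⇒ R = (1/3, 2/9)
4. Q is where the line through D parallel to NS meets line VR ⇒ Q = (4/11, 5/33)
5. U is where the line through B parallel to NQ meets line VN ⇒ U = (21/16, -5/16)
2·[NVD] = 2/3, 2·[RSU] = -3/32
[NVD]:[RSU] = 2/3:-3/32 = -64/9

[NVD]:[RSU] = -64/9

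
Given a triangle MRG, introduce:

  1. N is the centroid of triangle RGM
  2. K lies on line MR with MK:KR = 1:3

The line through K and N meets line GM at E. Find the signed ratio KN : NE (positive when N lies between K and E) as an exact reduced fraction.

Work in coordinates with M = (0, 0), R = (1, 0), G = (0, 1).
1. N is the centroid of triangle RGM ⇒ N = (1/3, 1/3)
2. K lies on line MR with MK:KR = 1:3 ⇒ K = (1/4, 0)
line KN meets GM at E = (0, -1)
N = K + t·(E−K) with t = -1/3, so KN:NE = -1/3:4/3

KN:NE = -1/4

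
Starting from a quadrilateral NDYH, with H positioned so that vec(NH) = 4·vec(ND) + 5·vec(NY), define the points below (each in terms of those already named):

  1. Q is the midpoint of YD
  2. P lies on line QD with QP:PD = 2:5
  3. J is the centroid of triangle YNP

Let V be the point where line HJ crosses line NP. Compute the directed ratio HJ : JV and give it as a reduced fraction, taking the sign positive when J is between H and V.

Set N = (0, 0), D = (1, 0), Y = (0, 1), H = (4, 5); any affine frame gives the same invariant.
1. Q is the midpoint of YD ⇒ Q = (1/2, 1/2)
2. P lies on line QD with QP:PD = 2:5 ⇒ P = (9/14, 5/14)
3. J is the centroid of triangle YNP ⇒ J = (3/14, 19/42)
line HJ meets NP at V = (-93/308, -155/924)
J = H + t·(V−H) with t = 22/25, so HJ:JV = 22/25:3/25

HJ:JV = 22/3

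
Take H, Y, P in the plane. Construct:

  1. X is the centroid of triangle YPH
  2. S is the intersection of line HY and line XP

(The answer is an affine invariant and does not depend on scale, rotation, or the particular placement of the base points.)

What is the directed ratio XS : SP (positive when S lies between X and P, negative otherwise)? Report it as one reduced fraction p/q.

XS:SP = -1/3

Choose coordinates H = (0, 0), Y = (1, 0), P = (0, 1).
1. X is the centroid of triangle YPH ⇒ X = (1/3, 1/3)
2. S is the intersection of line HY and line XP ⇒ S = (1/2, 0)
S = X + t·(P−X) with t = -1/2, so XS:SP = t:(1−t) = -1/2:3/2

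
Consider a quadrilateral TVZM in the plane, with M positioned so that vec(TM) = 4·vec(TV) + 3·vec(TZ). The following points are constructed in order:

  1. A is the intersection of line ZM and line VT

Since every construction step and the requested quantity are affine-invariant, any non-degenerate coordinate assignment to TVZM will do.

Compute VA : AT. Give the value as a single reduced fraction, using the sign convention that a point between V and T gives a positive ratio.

Assign T = (0, 0), V = (1, 0), Z = (0, 1), M = (4, 3) — the answer is frame-independent, so this choice is without loss of generality.
1. A is the intersection of line ZM and line VT ⇒ A = (-2, 0)
A = V + t·(T−V) with t = 3, so VA:AT = t:(1−t) = 3:-2

VA:AT = -3/2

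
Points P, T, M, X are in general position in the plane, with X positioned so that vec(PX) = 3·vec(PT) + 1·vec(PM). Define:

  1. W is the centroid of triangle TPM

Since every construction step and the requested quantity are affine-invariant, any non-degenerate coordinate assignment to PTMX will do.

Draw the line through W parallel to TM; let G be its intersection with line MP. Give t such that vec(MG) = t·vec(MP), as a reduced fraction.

Assign P = (0, 0), T = (1, 0), M = (0, 1), X = (3, 1) — the answer is frame-independent, so this choice is without loss of generality.
1. W is the centroid of triangle TPM ⇒ W = (1/3, 1/3)
through W parallel to TM: direction (-1, 1); meets MP at G = (0, 2/3)
G = M + t·(P−M) with t = 1/3

t = 1/3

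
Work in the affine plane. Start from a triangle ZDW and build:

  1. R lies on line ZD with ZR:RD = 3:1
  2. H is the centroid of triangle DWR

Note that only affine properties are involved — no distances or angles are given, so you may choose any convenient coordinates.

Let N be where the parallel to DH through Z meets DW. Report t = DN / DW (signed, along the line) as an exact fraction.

Assign Z = (0, 0), D = (1, 0), W = (0, 1) — the answer is frame-independent, so this choice is without loss of generality.
1. R lies on line ZD with ZR:RD = 3:1 ⇒ R = (3/4, 0)
2. H is the centroid of triangle DWR ⇒ H = (7/12, 1/3)
through Z parallel to DH: direction (-5/12, 1/3); meets DW at N = (5, -4)
N = D + t·(W−D) with t = -4

t = -4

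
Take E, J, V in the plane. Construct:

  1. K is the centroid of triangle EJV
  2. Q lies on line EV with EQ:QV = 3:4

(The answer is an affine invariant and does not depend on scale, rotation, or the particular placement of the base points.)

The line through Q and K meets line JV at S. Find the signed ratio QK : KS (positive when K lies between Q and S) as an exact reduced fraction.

Assign E = (0, 0), J = (1, 0), V = (0, 1) — the answer is frame-independent, so this choice is without loss of generality.
1. K is the centroid of triangle EJV ⇒ K = (1/3, 1/3)
2. Q lies on line EV with EQ:QV = 3:4 ⇒ Q = (0, 3/7)
line QK meets JV at S = (4/5, 1/5)
K = Q + t·(S−Q) with t = 5/12, so QK:KS = 5/12:7/12

QK:KS = 5/7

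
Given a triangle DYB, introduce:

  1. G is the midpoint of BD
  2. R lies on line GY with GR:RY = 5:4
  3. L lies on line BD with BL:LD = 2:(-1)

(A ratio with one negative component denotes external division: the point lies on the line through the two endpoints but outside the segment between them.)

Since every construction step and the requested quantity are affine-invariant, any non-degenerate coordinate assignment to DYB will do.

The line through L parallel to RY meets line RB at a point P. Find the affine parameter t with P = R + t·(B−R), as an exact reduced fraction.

Assign D = (0, 0), Y = (1, 0), B = (0, 1) — the answer is frame-independent, so this choice is without loss of generality.
1. G is the midpoint of BD ⇒ G = (0, 1/2)
2. R lies on line GY with GR:RY = 5:4 ⇒ R = (5/9, 2/9)
3. L lies on line BD with BL:LD = 2:(-1) ⇒ L = (0, -1)
through L parallel to RY: direction (4/9, -2/9); meets RB at P = (20/9, -19/9)
P = R + t·(B−R) with t = -3

t = -3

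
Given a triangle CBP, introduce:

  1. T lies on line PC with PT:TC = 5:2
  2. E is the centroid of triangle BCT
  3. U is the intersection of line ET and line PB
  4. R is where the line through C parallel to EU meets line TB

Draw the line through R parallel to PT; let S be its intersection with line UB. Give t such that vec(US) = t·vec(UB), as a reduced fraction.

Set C = (0, 0), B = (1, 0), P = (0, 1); any affine frame gives the same invariant.
1. T lies on line PC with PT:TC = 5:2 ⇒ T = (0, 2/7)
2. E is the centroid of triangle BCT ⇒ E = (1/3, 2/21)
3. U is the intersection of line ET and line PB ⇒ U = (5/3, -2/3)
4. R is where the line through C parallel to EU meets line TB ⇒ R = (-1, 4/7)
through R parallel to PT: direction (0, -5/7); meets UB at S = (-1, 2)
S = U + t·(B−U) with t = 4

t = 4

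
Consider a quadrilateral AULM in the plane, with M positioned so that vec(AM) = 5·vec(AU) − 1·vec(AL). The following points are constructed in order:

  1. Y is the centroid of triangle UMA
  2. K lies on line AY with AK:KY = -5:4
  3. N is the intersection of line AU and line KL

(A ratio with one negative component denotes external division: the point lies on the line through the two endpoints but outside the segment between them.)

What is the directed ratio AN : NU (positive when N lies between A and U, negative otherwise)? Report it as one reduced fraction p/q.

Choose coordinates A = (0, 0), U = (1, 0), L = (0, 1), M = (5, -1).
1. Y is the centroid of triangle UMA ⇒ Y = (2, -1/3)
2. K lies on line AY with AK:KY = -5:4 ⇒ K = (10, -5/3)
3. N is the intersection of line AU and line KL ⇒ N = (15/4, 0)
N = A + t·(U−A) with t = 15/4, so AN:NU = t:(1−t) = 15/4:-11/4

AN:NU = -15/11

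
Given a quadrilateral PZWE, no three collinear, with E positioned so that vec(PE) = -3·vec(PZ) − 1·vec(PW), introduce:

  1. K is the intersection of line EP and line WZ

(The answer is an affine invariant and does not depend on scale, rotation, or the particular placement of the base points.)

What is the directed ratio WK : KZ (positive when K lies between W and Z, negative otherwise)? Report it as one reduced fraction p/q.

WK:KZ = 3

Work in coordinates with P = (0, 0), Z = (1, 0), W = (0, 1), E = (-3, -1).
1. K is the intersection of line EP and line WZ ⇒ K = (3/4, 1/4)
K = W + t·(Z−W) with t = 3/4, so WK:KZ = t:(1−t) = 3/4:1/4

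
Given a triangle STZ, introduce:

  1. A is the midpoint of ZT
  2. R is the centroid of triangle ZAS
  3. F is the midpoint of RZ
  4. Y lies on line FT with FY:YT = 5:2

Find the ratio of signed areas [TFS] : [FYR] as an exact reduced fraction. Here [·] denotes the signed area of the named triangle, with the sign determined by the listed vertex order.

[TFS]:[FYR] = -63/10

Set S = (0, 0), T = (1, 0), Z = (0, 1); any affine frame gives the same invariant.
1. A is the midpoint of ZT ⇒ A = (1/2, 1/2)
2. R is the centroid of triangle ZAS ⇒ R = (1/6, 1/2)
3. F is the midpoint of RZ ⇒ F = (1/12, 3/4)
4. Y lies on line FT with FY:YT = 5:2 ⇒ Y = (31/42, 3/14)
2·[TFS] = 3/4, 2·[FYR] = -5/42
[TFS]:[FYR] = 3/4:-5/42 = -63/10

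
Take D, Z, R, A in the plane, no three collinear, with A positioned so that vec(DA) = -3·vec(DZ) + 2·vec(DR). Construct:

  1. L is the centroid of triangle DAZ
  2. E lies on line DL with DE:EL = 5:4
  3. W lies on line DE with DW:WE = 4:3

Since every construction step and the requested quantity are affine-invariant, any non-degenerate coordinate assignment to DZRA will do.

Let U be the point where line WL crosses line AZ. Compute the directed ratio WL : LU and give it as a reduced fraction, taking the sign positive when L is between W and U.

WL:LU = 86/63

Assign D = (0, 0), Z = (1, 0), R = (0, 1), A = (-3, 2) — the answer is frame-independent, so this choice is without loss of generality.
1. L is the centroid of triangle DAZ ⇒ L = (-2/3, 2/3)
2. E lies on line DL with DE:EL = 5:4 ⇒ E = (-10/27, 10/27)
3. W lies on line DE with DW:WE = 4:3 ⇒ W = (-40/189, 40/189)
line WL meets AZ at U = (-1, 1)
L = W + t·(U−W) with t = 86/149, so WL:LU = 86/149:63/149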